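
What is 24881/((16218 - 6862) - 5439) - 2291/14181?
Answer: 11857366/1915413 ≈ 6.1905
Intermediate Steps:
24881/((16218 - 6862) - 5439) - 2291/14181 = 24881/(9356 - 5439) - 2291*1/14181 = 24881/3917 - 79/489 = 11857366/1915413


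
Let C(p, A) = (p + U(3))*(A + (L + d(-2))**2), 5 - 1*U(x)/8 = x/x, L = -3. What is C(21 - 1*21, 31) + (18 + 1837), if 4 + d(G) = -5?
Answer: 7455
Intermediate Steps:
d(G) = -9 (d(G) = -4 - 5 = -9)
U(x) = 32 (U(x) = 40 - 8*x/x = 40 - 8*1 = 40 - 8 = 32)
C(p, A) = (32 + p)*(144 + A) (C(p, A) = (p + 32)*(A + (-3 - 9)**2) = (32 + p)*(A + (-12)**2) = (32 + p)*(A + 144) = (32 + p)*(144 + A))
C(21 - 1*21, 31) + (18 + 1837) = (4608 + 32*31 + 144*(21 - 1*21) + 31*(21 - 1*21)) + (18 + 1837) = (4608 + 992 + 144*(21 - 21) + 31*(21 - 21)) + 1855 = (4608 + 992 + 144*0 + 31*0) + 1855 = (4608 + 992 + 0 + 0) + 1855 = 5600 + 1855 = 7455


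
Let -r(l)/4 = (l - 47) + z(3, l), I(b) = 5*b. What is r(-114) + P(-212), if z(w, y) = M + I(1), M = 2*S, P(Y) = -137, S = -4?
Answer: 519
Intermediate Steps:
M = -8 (M = 2*(-4) = -8)
z(w, y) = -3 (z(w, y) = -8 + 5*1 = -8 + 5 = -3)
r(l) = 200 - 4*l (r(l) = -4*((l - 47) - 3) = -4*((-47 + l) - 3) = -4*(-50 + l) = 200 - 4*l)
r(-114) + P(-212) = (200 - 4*(-114)) - 137 = (200 + 456) - 137 = 656 - 137 = 519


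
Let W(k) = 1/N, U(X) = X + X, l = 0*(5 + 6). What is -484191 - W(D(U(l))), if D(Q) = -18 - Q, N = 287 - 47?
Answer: -116205841/240 ≈ -4.8419e+5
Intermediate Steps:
l = 0 (l = 0*11 = 0)
N = 240
U(X) = 2*X
W(k) = 1/240
-484191 - W(D(U(l))) = -484191 - 1*1/240 = -484191 - 1/240 = -116205841/240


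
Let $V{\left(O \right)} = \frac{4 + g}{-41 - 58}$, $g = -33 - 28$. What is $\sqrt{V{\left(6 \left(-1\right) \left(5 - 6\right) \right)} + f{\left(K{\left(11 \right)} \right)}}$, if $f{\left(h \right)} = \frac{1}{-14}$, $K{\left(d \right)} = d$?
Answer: $\frac{\sqrt{107646}}{462} \approx 0.71016$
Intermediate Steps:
$g = -61$ ($g = -33 - 28 = -61$)
$f{\left(h \right)} = - \frac{1}{14}$
$V{\left(O \right)} = \frac{19}{33}$ ($V{\left(O \right)} = \frac{4 - 61}{-41 - 58} = - \frac{57}{-99} = \left(-57\right) \left(- \frac{1}{99}\right) = \frac{19}{33}$)
$\sqrt{V{\left(6 \left(-1\right) \left(5 - 6\right) \right)} + f{\left(K{\left(11 \right)} \right)}} = \sqrt{\frac{19}{33} - \frac{1}{14}} = \sqrt{\frac{233}{462}} = \frac{\sqrt{107646}}{462}$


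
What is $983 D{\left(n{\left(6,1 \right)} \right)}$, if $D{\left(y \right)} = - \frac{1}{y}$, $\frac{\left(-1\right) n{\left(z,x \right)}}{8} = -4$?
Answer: $- \frac{983}{32} \approx -30.719$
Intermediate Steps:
$n{\left(z,x \right)} = 32$ ($n{\left(z,x \right)} = \left(-8\right) \left(-4\right) = 32$)
$983 D{\left(n{\left(6,1 \right)} \right)} = 983 \left(- \frac{1}{32}\right) = - \frac{983}{32}$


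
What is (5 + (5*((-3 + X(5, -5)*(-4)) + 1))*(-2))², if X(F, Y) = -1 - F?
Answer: 46225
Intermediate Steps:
(5 + (5*((-3 + X(5, -5)*(-4)) + 1))*(-2))² = (5 + (5*((-3 + (-1 - 1*5)*(-4)) + 1))*(-2))² = (5 + (5*((-3 + (-1 - 5)*(-4)) + 1))*(-2))² = (5 + (5*((-3 - 6*(-4)) + 1))*(-2))² = (5 + (5*((-3 + 24) + 1))*(-2))² = (5 + (5*(21 + 1))*(-2))² = (5 + (5*22)*(-2))² = (5 + 110*(-2))² = (5 - 220)² = (-215)² = 46225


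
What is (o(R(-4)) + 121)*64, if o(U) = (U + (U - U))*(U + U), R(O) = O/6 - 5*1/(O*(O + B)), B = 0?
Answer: 141601/18 ≈ 7866.7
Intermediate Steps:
R(O) = -5/O**2 + O/6 (R(O) = O/6 - 5*1/(O*(O + 0)) = O*(1/6) - 5/O**2 = O/6 - 5/O**2 = -5/O**2 + O/6)
o(U) = 2*U**2 (o(U) = (U + 0)*(2*U) = U*(2*U) = 2*U**2)
(o(R(-4)) + 121)*64 = (2*(-5/(-4)**2 + (1/6)*(-4))**2 + 121)*64 = (2*(-5*1/16 - 2/3)**2 + 121)*64 = (2*(-5/16 - 2/3)**2 + 121)*64 = (2*(-47/48)**2 + 121)*64 = (2*(2209/2304) + 121)*64 = (2209/1152 + 121)*64 = (141601/1152)*64 = 141601/18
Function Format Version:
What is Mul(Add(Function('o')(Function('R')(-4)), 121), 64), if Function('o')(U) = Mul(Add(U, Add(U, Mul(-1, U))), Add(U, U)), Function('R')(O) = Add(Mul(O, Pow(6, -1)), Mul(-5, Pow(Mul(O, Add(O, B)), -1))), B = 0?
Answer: Rational(141601, 18) ≈ 7866.7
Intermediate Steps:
Function('R')(O) = Add(Mul(-5, Pow(O, -2)), Mul(Rational(1, 6), O)) (Function('R')(O) = Add(Mul(O, Pow(6, -1)), Mul(-5, Pow(Mul(O, Add(O, 0)), -1))) = Add(Mul(O, Rational(1, 6)), Mul(-5, Pow(Mul(O, O), -1))) = Add(Mul(Rational(1, 6), O), Mul(-5, Pow(Pow(O, 2), -1))) = Add(Mul(Rational(1, 6), O), Mul(-5, Pow(O, -2))) = Add(Mul(-5, Pow(O, -2)), Mul(Rational(1, 6), O)))
Function('o')(U) = Mul(2, Pow(U, 2)) (Function('o')(U) = Mul(Add(U, 0), Mul(2, U)) = Mul(U, Mul(2, U)) = Mul(2, Pow(U, 2)))
Mul(Add(Function('o')(Function('R')(-4)), 121), 64) = Mul(Add(Mul(2, Pow(Add(Mul(-5, Pow(-4, -2)), Mul(Rational(1, 6), -4)), 2)), 121), 64) = Mul(Add(Mul(2, Pow(Add(Mul(-5, Rational(1, 16)), Rational(-2, 3)), 2)), 121), 64) = Mul(Add(Mul(2, Pow(Add(Rational(-5, 16), Rational(-2, 3)), 2)), 121), 64) = Mul(Add(Mul(2, Pow(Rational(-47, 48), 2)), 121), 64) = Mul(Add(Mul(2, Rational(2209, 2304)), 121), 64) = Mul(Add(Rational(2209, 1152), 121), 64) = Mul(Rational(141601, 1152), 64) = Rational(141601, 18)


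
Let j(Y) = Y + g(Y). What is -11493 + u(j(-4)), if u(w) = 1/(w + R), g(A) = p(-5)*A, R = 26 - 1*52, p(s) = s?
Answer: -114931/10 ≈ -11493.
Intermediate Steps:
R = -26 (R = 26 - 52 = -26)
g(A) = -5*A
j(Y) = -4*Y (j(Y) = Y - 5*Y = -4*Y)
u(w) = 1/(-26 + w) (u(w) = 1/(w - 26) = 1/(-26 + w))
-11493 + u(j(-4)) = -11493 + 1/(-26 - 4*(-4)) = -11493 + 1/(-26 + 16) = -11493 + 1/(-10) = -11493 - 1/10 = -114931/10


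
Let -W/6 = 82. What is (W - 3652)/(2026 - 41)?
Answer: -4144/1985 ≈ -2.0877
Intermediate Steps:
W = -492 (W = -6*82 = -492)
(W - 3652)/(2026 - 41) = (-492 - 3652)/(2026 - 41) = -4144/1985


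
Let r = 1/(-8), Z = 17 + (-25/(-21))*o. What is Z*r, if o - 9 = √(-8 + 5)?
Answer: -97/28 - 25*I*√3/168 ≈ -3.4643 - 0.25775*I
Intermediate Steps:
o = 9 + I*√3 (o = 9 + √(-8 + 5) = 9 + √(-3) = 9 + I*√3 ≈ 9.0 + 1.732*I)
Z = 194/7 + 25*I*√3/21 (Z = 17 + (-25/(-21))*(9 + I*√3) = 17 + (-25*(-1/21))*(9 + I*√3) = 17 + 25*(9 + I*√3)/21 = 17 + (75/7 + 25*I*√3/21) = 194/7 + 25*I*√3/21 ≈ 27.714 + 2.062*I)
r = -⅛ ≈ -0.12500
Z*r = (194/7 + 25*I*√3/21)*(-⅛) = -97/28 - 25*I*√3/168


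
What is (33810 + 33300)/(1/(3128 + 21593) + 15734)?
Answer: 110601754/25930681 ≈ 4.2653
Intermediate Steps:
(33810 + 33300)/(1/(3128 + 21593) + 15734) = 67110/(1/24721 + 15734) = 67110/(388960215/24721) = 67110*(24721/388960215) = 110601754/25930681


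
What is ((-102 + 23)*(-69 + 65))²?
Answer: 99856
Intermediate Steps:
((-102 + 23)*(-69 + 65))² = (-79*(-4))² = 316² = 99856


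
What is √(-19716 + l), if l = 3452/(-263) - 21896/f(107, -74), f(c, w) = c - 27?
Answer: I*√138357543530/2630 ≈ 141.43*I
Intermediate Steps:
f(c, w) = -27 + c
l = -754351/2630 (l = 3452/(-263) - 21896/(-27 + 107) = 3452*(-1/263) - 21896/80 = -3452/263 - 21896*1/80 = -3452/263 - 2737/10 = -754351/2630 ≈ -286.83)
√(-19716 + l) = √(-19716 - 754351/2630) = √(-52607431/2630) = I*√138357543530/2630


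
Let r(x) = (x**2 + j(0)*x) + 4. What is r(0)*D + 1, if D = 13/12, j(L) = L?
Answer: 16/3 ≈ 5.3333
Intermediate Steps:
D = 13/12 (D = 13*(1/12) = 13/12 ≈ 1.0833)
r(x) = 4 + x**2 (r(x) = (x**2 + 0*x) + 4 = (x**2 + 0) + 4 = x**2 + 4 = 4 + x**2)
r(0)*D + 1 = (4 + 0**2)*(13/12) + 1 = (4 + 0)*(13/12) + 1 = 4*(13/12) + 1 = 13/3 + 1 = 16/3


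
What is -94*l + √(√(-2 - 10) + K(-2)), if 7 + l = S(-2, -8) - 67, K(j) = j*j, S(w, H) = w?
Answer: 7144 + √(4 + 2*I*√3) ≈ 7146.2 + 0.80359*I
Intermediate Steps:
K(j) = j²
l = -76 (l = -7 + (-2 - 67) = -7 - 69 = -76)
-94*l + √(√(-2 - 10) + K(-2)) = -94*(-76) + √(√(-2 - 10) + (-2)²) = 7144 + √(√(-12) + 4) = 7144 + √(2*I*√3 + 4) = 7144 + √(4 + 2*I*√3)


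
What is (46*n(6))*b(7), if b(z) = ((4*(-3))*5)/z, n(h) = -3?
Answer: 8280/7 ≈ 1182.9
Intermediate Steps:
b(z) = -60/z (b(z) = (-12*5)/z = -60/z)
(46*n(6))*b(7) = (46*(-3))*(-60/7) = -(-8280)/7 = -138*(-60/7) = 8280/7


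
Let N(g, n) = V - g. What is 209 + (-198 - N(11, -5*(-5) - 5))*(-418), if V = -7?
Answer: 75449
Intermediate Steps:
N(g, n) = -7 - g
209 + (-198 - N(11, -5*(-5) - 5))*(-418) = 209 + (-198 - (-7 - 1*11))*(-418) = 209 + (-198 - (-7 - 11))*(-418) = 209 + (-198 - 1*(-18))*(-418) = 209 + (-198 + 18)*(-418) = 209 - 180*(-418) = 209 + 75240 = 75449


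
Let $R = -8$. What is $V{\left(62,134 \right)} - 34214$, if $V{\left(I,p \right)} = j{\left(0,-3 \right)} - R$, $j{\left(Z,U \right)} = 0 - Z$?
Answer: $-34206$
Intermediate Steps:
$j{\left(Z,U \right)} = - Z$
$V{\left(I,p \right)} = 8$ ($V{\left(I,p \right)} = \left(-1\right) 0 - -8 = 0 + 8 = 8$)
$V{\left(62,134 \right)} - 34214 = 8 - 34214 = -34206$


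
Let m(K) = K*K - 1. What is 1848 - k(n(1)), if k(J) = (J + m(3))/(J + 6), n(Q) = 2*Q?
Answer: 7387/4 ≈ 1846.8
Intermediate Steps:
m(K) = -1 + K**2 (m(K) = K**2 - 1 = -1 + K**2)
k(J) = (8 + J)/(6 + J) (k(J) = (J + (-1 + 3**2))/(J + 6) = (J + (-1 + 9))/(6 + J) = (J + 8)/(6 + J) = (8 + J)/(6 + J))
1848 - k(n(1)) = 1848 - (8 + 2*1)/(6 + 2*1) = 1848 - (8 + 2)/(6 + 2) = 1848 - 10/8 = 1848 - 1*5/4 = 1848 - 5/4 = 7387/4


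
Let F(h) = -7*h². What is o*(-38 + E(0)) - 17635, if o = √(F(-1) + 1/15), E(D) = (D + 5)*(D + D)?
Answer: -17635 - 76*I*√390/15 ≈ -17635.0 - 100.06*I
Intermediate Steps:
E(D) = 2*D*(5 + D) (E(D) = (5 + D)*(2*D) = 2*D*(5 + D))
o = 2*I*√390/15 (o = √(-7*(-1)² + 1/15) = √(-7*1 + 1/15) = √(-7 + 1/15) = √(-104/15) = 2*I*√390/15 ≈ 2.6331*I)
o*(-38 + E(0)) - 17635 = (2*I*√390/15)*(-38 + 2*0*(5 + 0)) - 17635 = (2*I*√390/15)*(-38 + 2*0*5) - 17635 = (2*I*√390/15)*(-38 + 0) - 17635 = (2*I*√390/15)*(-38) - 17635 = -76*I*√390/15 - 17635 = -17635 - 76*I*√390/15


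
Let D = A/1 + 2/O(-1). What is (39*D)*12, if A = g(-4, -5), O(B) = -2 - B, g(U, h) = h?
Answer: -3276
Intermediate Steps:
A = -5
D = -7 (D = -5/1 + 2/(-2 - 1*(-1)) = -5*1 + 2/(-2 + 1) = -5 + 2/(-1) = -5 + 2*(-1) = -5 - 2 = -7)
(39*D)*12 = (39*(-7))*12 = -273*12 = -3276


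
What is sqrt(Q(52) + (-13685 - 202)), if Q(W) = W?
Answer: I*sqrt(13835) ≈ 117.62*I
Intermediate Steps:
sqrt(Q(52) + (-13685 - 202)) = sqrt(52 + (-13685 - 202)) = sqrt(52 - 13887) = sqrt(-13835) = I*sqrt(13835)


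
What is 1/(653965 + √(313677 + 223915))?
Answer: 653965/427669683633 - 2*√134398/427669683633 ≈ 1.5274e-6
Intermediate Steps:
1/(653965 + √(313677 + 223915)) = 1/(653965 + √537592) = 1/(653965 + 2*√134398)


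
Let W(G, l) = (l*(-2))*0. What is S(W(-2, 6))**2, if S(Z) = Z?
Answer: 0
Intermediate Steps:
W(G, l) = 0 (W(G, l) = -2*l*0 = 0)
S(W(-2, 6))**2 = 0**2 = 0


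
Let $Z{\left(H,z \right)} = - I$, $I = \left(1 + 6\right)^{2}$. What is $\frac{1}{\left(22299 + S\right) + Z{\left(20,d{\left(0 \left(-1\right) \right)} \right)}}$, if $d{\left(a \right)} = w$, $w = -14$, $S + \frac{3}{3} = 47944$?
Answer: $\frac{1}{70193} \approx 1.4246 \cdot 10^{-5}$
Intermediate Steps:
$S = 47943$ ($S = -1 + 47944 = 47943$)
$d{\left(a \right)} = -14$
$I = 49$ ($I = 7^{2} = 49$)
$Z{\left(H,z \right)} = -49$ ($Z{\left(H,z \right)} = \left(-1\right) 49 = -49$)
$\frac{1}{\left(22299 + S\right) + Z{\left(20,d{\left(0 \left(-1\right) \right)} \right)}} = \frac{1}{\left(22299 + 47943\right) - 49} = \frac{1}{70242 - 49} = \frac{1}{70193}$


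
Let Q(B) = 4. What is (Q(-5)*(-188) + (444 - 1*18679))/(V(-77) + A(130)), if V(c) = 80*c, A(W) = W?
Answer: 6329/2010 ≈ 3.1488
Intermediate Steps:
(Q(-5)*(-188) + (444 - 1*18679))/(V(-77) + A(130)) = (4*(-188) + (444 - 1*18679))/(80*(-77) + 130) = (-752 + (444 - 18679))/(-6160 + 130) = (-752 - 18235)/(-6030) = -18987*(-1/6030) = 6329/2010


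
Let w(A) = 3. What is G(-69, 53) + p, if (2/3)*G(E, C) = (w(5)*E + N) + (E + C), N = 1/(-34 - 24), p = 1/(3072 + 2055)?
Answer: -198953119/594732 ≈ -334.53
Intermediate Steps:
p = 1/5127 ≈ 0.00019505
N = -1/58 (N = 1/(-58) = -1/58 ≈ -0.017241)
G(E, C) = -3/116 + 6*E + 3*C/2 (G(E, C) = 3*((3*E - 1/58) + (E + C))/2 = 3*((-1/58 + 3*E) + (C + E))/2 = 3*(-1/58 + C + 4*E)/2 = -3/116 + 6*E + 3*C/2)
G(-69, 53) + p = (-3/116 + 6*(-69) + (3/2)*53) + 1/5127 = (-3/116 - 414 + 159/2) + 1/5127 = -38805/116 + 1/5127 = -198953119/594732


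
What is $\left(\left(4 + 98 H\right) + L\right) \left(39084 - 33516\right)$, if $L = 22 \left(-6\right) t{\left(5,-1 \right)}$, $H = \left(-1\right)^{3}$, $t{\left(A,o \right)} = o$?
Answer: $211584$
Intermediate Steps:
$H = -1$
$L = 132$ ($L = 22 \left(-6\right) \left(-1\right) = \left(-132\right) \left(-1\right) = 132$)
$\left(\left(4 + 98 H\right) + L\right) \left(39084 - 33516\right) = \left(\left(4 + 98 \left(-1\right)\right) + 132\right) \left(39084 - 33516\right) = \left(\left(4 - 98\right) + 132\right) 5568 = \left(-94 + 132\right) 5568 = 38 \cdot 5568 = 211584$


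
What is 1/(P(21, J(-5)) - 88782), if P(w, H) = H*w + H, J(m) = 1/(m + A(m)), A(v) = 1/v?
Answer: -13/1154221 ≈ -1.1263e-5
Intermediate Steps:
J(m) = 1/(m + 1/m)
P(w, H) = H + H*w
1/(P(21, J(-5)) - 88782) = 1/((-5/(1 + (-5)²))*(1 + 21) - 88782) = 1/(-5/(1 + 25)*22 - 88782) = 1/(-5/26*22 - 88782) = 1/(-55/13 - 88782) = 1/(-1154221/13) = -13/1154221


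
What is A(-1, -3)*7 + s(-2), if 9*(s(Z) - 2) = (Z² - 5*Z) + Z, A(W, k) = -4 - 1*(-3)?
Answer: -11/3 ≈ -3.6667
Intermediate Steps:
A(W, k) = -1 (A(W, k) = -4 + 3 = -1)
s(Z) = 2 - 4*Z/9 + Z²/9 (s(Z) = 2 + ((Z² - 5*Z) + Z)/9 = 2 + (Z² - 4*Z)/9 = 2 + (-4*Z/9 + Z²/9) = 2 - 4*Z/9 + Z²/9)
A(-1, -3)*7 + s(-2) = -1*7 + (2 - 4/9*(-2) + (⅑)*(-2)²) = -7 + (2 + 8/9 + (⅑)*4) = -7 + (2 + 8/9 + 4/9) = -7 + 10/3 = -11/3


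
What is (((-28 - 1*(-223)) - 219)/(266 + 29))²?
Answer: 576/87025 ≈ 0.0066188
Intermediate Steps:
(((-28 - 1*(-223)) - 219)/(266 + 29))² = (((-28 + 223) - 219)/295)² = ((195 - 219)*(1/295))² = (-24*1/295)² = (-24/295)² = 576/87025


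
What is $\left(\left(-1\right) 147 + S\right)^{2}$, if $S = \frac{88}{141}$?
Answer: $\frac{425968321}{19881} \approx 21426.0$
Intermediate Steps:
$S = \frac{88}{141}$ ($S = 88 \cdot \frac{1}{141} = \frac{88}{141} \approx 0.62411$)
$\left(\left(-1\right) 147 + S\right)^{2} = \left(\left(-1\right) 147 + \frac{88}{141}\right)^{2} = \left(-147 + \frac{88}{141}\right)^{2} = \left(- \frac{20639}{141}\right)^{2} = \frac{425968321}{19881}$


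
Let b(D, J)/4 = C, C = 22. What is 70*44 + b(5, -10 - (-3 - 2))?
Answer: 3168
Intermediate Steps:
b(D, J) = 88 (b(D, J) = 4*22 = 88)
70*44 + b(5, -10 - (-3 - 2)) = 70*44 + 88 = 3080 + 88 = 3168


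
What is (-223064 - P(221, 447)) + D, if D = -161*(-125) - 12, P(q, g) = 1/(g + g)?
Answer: -181438195/894 ≈ -2.0295e+5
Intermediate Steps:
P(q, g) = 1/(2*g)
D = 20113 (D = 20125 - 12 = 20113)
(-223064 - P(221, 447)) + D = (-223064 - 1/(2*447)) + 20113 = (-223064 - 1*1/894) + 20113 = (-223064 - 1/894) + 20113 = -199419217/894 + 20113 = -181438195/894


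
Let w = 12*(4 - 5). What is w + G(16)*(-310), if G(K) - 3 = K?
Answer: -5902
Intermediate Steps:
w = -12 (w = 12*(-1) = -12)
G(K) = 3 + K
w + G(16)*(-310) = -12 + (3 + 16)*(-310) = -12 + 19*(-310) = -12 - 5890 = -5902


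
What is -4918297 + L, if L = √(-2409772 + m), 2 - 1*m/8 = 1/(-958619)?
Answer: -4918297 + 2*I*√553611552288968441/958619 ≈ -4.9183e+6 + 1552.3*I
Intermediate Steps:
m = 15337912/958619 (m = 16 - 8/(-958619) = 16 - 8*(-1/958619) = 16 + 8/958619 = 15337912/958619 ≈ 16.000)
L = 2*I*√553611552288968441/958619 (L = √(-2409772 + 15337912/958619) = √(-2310037886956/958619) = 2*I*√553611552288968441/958619 ≈ 1552.3*I)
-4918297 + L = -4918297 + 2*I*√553611552288968441/958619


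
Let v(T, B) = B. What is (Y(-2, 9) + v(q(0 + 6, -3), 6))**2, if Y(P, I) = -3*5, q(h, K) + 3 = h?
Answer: 81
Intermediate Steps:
q(h, K) = -3 + h
Y(P, I) = -15
(Y(-2, 9) + v(q(0 + 6, -3), 6))**2 = (-15 + 6)**2 = (-9)**2 = 81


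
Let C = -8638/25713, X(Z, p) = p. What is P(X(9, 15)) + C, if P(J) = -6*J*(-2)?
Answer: 4619702/25713 ≈ 179.66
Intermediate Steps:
P(J) = 12*J
C = -8638/25713 (C = -8638*1/25713 = -8638/25713 ≈ -0.33594)
P(X(9, 15)) + C = 12*15 - 8638/25713 = 180 - 8638/25713 = 4619702/25713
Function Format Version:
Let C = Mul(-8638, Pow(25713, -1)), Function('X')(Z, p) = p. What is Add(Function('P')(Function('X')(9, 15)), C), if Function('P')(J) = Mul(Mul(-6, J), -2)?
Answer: Rational(4619702, 25713) ≈ 179.66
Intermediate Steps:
Function('P')(J) = Mul(12, J)
C = Rational(-8638, 25713) (C = Mul(-8638, Rational(1, 25713)) = Rational(-8638, 25713) ≈ -0.33594)
Add(Function('P')(Function('X')(9, 15)), C) = Add(Mul(12, 15), Rational(-8638, 25713)) = Add(180, Rational(-8638, 25713)) = Rational(4619702, 25713)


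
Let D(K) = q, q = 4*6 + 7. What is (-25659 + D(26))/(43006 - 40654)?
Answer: -6407/588 ≈ -10.896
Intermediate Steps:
q = 31 (q = 24 + 7 = 31)
D(K) = 31
(-25659 + D(26))/(43006 - 40654) = (-25659 + 31)/(43006 - 40654) = -25628/2352 = -25628*1/2352 = -6407/588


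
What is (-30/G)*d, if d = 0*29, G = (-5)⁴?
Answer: 0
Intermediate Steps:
G = 625
d = 0
(-30/G)*d = -30/625*0 = -30*1/625*0 = -6/125*0 = 0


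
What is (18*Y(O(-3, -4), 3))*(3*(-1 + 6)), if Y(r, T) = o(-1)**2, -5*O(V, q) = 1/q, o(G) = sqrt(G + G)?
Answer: -540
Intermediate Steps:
o(G) = sqrt(2)*sqrt(G) (o(G) = sqrt(2*G) = sqrt(2)*sqrt(G))
O(V, q) = -1/(5*q)
Y(r, T) = -2 (Y(r, T) = (sqrt(2)*sqrt(-1))**2 = (sqrt(2)*I)**2 = (I*sqrt(2))**2 = -2)
(18*Y(O(-3, -4), 3))*(3*(-1 + 6)) = (18*(-2))*(3*(-1 + 6)) = -108*5 = -36*15 = -540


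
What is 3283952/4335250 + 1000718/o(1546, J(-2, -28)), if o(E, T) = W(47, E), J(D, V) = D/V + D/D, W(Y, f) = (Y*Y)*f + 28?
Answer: 3888381277671/3701373588875 ≈ 1.0505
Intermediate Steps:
W(Y, f) = 28 + f*Y**2 (W(Y, f) = Y**2*f + 28 = f*Y**2 + 28 = 28 + f*Y**2)
J(D, V) = 1 + D/V (J(D, V) = D/V + 1 = 1 + D/V)
o(E, T) = 28 + 2209*E (o(E, T) = 28 + E*47**2 = 28 + E*2209 = 28 + 2209*E)
3283952/4335250 + 1000718/o(1546, J(-2, -28)) = 3283952/4335250 + 1000718/(28 + 2209*1546) = 3283952*(1/4335250) + 1000718/(28 + 3415114) = 1641976/2167625 + 1000718/3415142 = 1641976/2167625 + 1000718*(1/3415142) = 1641976/2167625 + 500359/1707571 = 3888381277671/3701373588875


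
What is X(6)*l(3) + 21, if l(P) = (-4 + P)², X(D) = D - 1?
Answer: 26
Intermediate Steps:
X(D) = -1 + D
X(6)*l(3) + 21 = (-1 + 6)*(-4 + 3)² + 21 = 5*(-1)² + 21 = 5*1 + 21 = 5 + 21 = 26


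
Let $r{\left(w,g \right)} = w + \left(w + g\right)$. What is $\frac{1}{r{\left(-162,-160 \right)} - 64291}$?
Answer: $- \frac{1}{64775} \approx -1.5438 \cdot 10^{-5}$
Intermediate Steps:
$r{\left(w,g \right)} = g + 2 w$ ($r{\left(w,g \right)} = w + \left(g + w\right) = g + 2 w$)
$\frac{1}{r{\left(-162,-160 \right)} - 64291} = \frac{1}{\left(-160 + 2 \left(-162\right)\right) - 64291} = \frac{1}{\left(-160 - 324\right) - 64291} = \frac{1}{-484 - 64291} = \frac{1}{-64775} = - \frac{1}{64775}$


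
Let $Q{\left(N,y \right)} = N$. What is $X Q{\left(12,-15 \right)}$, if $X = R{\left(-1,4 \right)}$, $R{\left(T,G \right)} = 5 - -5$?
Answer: $120$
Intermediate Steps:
$R{\left(T,G \right)} = 10$ ($R{\left(T,G \right)} = 5 + 5 = 10$)
$X = 10$
$X Q{\left(12,-15 \right)} = 10 \cdot 12 = 120$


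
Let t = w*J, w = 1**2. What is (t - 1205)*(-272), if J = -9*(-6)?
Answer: 313072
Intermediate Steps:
w = 1
J = 54
t = 54 (t = 1*54 = 54)
(t - 1205)*(-272) = (54 - 1205)*(-272) = -1151*(-272) = 313072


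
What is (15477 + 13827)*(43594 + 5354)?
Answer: 1434372192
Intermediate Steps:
(15477 + 13827)*(43594 + 5354) = 29304*48948 = 1434372192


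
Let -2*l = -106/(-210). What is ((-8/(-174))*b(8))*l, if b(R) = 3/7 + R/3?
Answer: -1378/38367 ≈ -0.035916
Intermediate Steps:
l = -53/210 (l = -(-53)/(-210) = -(-53)*(-1)/210 = -½*53/105 = -53/210 ≈ -0.25238)
b(R) = 3/7 + R/3 (b(R) = 3*(⅐) + R*(⅓) = 3/7 + R/3)
((-8/(-174))*b(8))*l = ((-8/(-174))*(3/7 + (⅓)*8))*(-53/210) = ((-8*(-1/174))*(3/7 + 8/3))*(-53/210) = ((4/87)*(65/21))*(-53/210) = (260/1827)*(-53/210) = -1378/38367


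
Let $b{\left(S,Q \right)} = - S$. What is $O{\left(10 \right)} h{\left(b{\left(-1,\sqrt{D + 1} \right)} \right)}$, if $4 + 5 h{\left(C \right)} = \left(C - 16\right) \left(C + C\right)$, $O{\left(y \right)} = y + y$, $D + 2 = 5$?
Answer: $-136$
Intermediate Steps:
$D = 3$ ($D = -2 + 5 = 3$)
$O{\left(y \right)} = 2 y$
$h{\left(C \right)} = - \frac{4}{5} + \frac{2 C \left(-16 + C\right)}{5}$ ($h{\left(C \right)} = - \frac{4}{5} + \frac{\left(C - 16\right) \left(C + C\right)}{5} = - \frac{4}{5} + \frac{\left(-16 + C\right) 2 C}{5} = - \frac{4}{5} + \frac{2 C \left(-16 + C\right)}{5}$)
$O{\left(10 \right)} h{\left(b{\left(-1,\sqrt{D + 1} \right)} \right)} = 2 \cdot 10 \left(- \frac{4}{5} - \frac{32 \left(\left(-1\right) \left(-1\right)\right)}{5} + \frac{2 \left(\left(-1\right) \left(-1\right)\right)^{2}}{5}\right) = 20 \left(- \frac{4}{5} - \frac{32}{5} + \frac{2 \cdot 1^{2}}{5}\right) = 20 \left(- \frac{4}{5} - \frac{32}{5} + \frac{2}{5} \cdot 1\right) = 20 \left(- \frac{4}{5} - \frac{32}{5} + \frac{2}{5}\right) = 20 \left(- \frac{34}{5}\right) = -136$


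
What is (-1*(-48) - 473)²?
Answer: 180625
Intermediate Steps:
(-1*(-48) - 473)² = (48 - 473)² = (-425)² = 180625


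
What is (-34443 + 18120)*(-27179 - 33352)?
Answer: 988047513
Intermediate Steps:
(-34443 + 18120)*(-27179 - 33352) = -16323*(-60531) = 988047513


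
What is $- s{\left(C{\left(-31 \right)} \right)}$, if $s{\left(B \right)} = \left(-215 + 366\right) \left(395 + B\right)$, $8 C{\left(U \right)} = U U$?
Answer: $- \frac{622271}{8} \approx -77784.0$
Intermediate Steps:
$C{\left(U \right)} = \frac{U^{2}}{8}$ ($C{\left(U \right)} = \frac{U U}{8} = \frac{U^{2}}{8}$)
$s{\left(B \right)} = 59645 + 151 B$ ($s{\left(B \right)} = 151 \left(395 + B\right) = 59645 + 151 B$)
$- s{\left(C{\left(-31 \right)} \right)} = - (59645 + 151 \frac{\left(-31\right)^{2}}{8}) = - (59645 + 151 \cdot \frac{1}{8} \cdot 961) = - (59645 + 151 \cdot \frac{961}{8}) = - (59645 + \frac{145111}{8}) = \left(-1\right) \frac{622271}{8} = - \frac{622271}{8}$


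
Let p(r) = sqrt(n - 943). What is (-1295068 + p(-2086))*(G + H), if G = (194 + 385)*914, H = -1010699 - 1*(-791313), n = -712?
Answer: -401237967760 + 309820*I*sqrt(1655) ≈ -4.0124e+11 + 1.2604e+7*I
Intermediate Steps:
H = -219386 (H = -1010699 + 791313 = -219386)
G = 529206 (G = 579*914 = 529206)
p(r) = I*sqrt(1655) (p(r) = sqrt(-712 - 943) = sqrt(-1655) = I*sqrt(1655))
(-1295068 + p(-2086))*(G + H) = (-1295068 + I*sqrt(1655))*(529206 - 219386) = (-1295068 + I*sqrt(1655))*309820 = -401237967760 + 309820*I*sqrt(1655)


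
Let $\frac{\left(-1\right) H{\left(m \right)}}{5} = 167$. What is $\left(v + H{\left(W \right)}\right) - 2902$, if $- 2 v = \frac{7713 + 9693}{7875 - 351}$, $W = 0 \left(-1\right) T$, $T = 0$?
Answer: $- \frac{3125099}{836} \approx -3738.2$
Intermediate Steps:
$W = 0$ ($W = 0 \left(-1\right) 0 = 0 \cdot 0 = 0$)
$v = - \frac{967}{836}$ ($v = - \frac{\left(7713 + 9693\right) \frac{1}{7875 - 351}}{2} = - \frac{17406 \cdot \frac{1}{7524}}{2} = \left(- \frac{1}{2}\right) \frac{967}{418} = - \frac{967}{836} \approx -1.1567$)
$H{\left(m \right)} = -835$ ($H{\left(m \right)} = \left(-5\right) 167 = -835$)
$\left(v + H{\left(W \right)}\right) - 2902 = \left(- \frac{967}{836} - 835\right) - 2902 = - \frac{699027}{836} - 2902 = - \frac{3125099}{836}$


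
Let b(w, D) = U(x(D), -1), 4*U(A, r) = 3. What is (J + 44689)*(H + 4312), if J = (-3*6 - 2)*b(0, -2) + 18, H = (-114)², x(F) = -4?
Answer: 773529136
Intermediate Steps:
U(A, r) = ¾ (U(A, r) = (¼)*3 = ¾)
b(w, D) = ¾
H = 12996
J = 3 (J = (-3*6 - 2)*(¾) + 18 = (-18 - 2)*(¾) + 18 = -20*¾ + 18 = -15 + 18 = 3)
(J + 44689)*(H + 4312) = (3 + 44689)*(12996 + 4312) = 44692*17308 = 773529136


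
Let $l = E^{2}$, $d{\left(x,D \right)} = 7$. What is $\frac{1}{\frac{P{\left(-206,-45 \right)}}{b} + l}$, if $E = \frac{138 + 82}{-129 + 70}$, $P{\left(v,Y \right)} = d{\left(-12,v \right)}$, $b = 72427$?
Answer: $\frac{252118387}{3505491167} \approx 0.071921$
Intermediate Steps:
$P{\left(v,Y \right)} = 7$
$E = - \frac{220}{59}$ ($E = \frac{220}{-59} = 220 \left(- \frac{1}{59}\right) = - \frac{220}{59} \approx -3.7288$)
$l = \frac{48400}{3481}$ ($l = \left(- \frac{220}{59}\right)^{2} = \frac{48400}{3481} \approx 13.904$)
$\frac{1}{\frac{P{\left(-206,-45 \right)}}{b} + l} = \frac{1}{\frac{7}{72427} + \frac{48400}{3481}} = \frac{1}{\frac{3505491167}{252118387}} = \frac{252118387}{3505491167}$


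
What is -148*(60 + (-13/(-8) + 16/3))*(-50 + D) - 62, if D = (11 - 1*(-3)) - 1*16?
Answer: 1545748/3 ≈ 5.1525e+5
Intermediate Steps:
D = -2 (D = (11 + 3) - 16 = 14 - 16 = -2)
-148*(60 + (-13/(-8) + 16/3))*(-50 + D) - 62 = -148*(60 + (-13/(-8) + 16/3))*(-50 - 2) - 62 = -148*(60 + (-13*(-⅛) + 16*(⅓)))*(-52) - 62 = -148*(60 + (13/8 + 16/3))*(-52) - 62 = -148*(60 + 167/24)*(-52) - 62 = -59459*(-52)/6 - 62 = -148*(-20891/6) - 62 = 1545934/3 - 62 = 1545748/3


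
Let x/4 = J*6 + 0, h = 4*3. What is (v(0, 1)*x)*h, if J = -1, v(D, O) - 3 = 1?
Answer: -1152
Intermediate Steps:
h = 12
v(D, O) = 4 (v(D, O) = 3 + 1 = 4)
x = -24 (x = 4*(-1*6 + 0) = 4*(-6 + 0) = 4*(-6) = -24)
(v(0, 1)*x)*h = (4*(-24))*12 = -96*12 = -1152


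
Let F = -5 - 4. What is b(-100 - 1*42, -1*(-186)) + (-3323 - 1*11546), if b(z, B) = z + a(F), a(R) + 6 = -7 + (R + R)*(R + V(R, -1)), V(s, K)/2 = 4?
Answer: -15006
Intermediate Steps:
V(s, K) = 8 (V(s, K) = 2*4 = 8)
F = -9
a(R) = -13 + 2*R*(8 + R) (a(R) = -6 + (-7 + (R + R)*(R + 8)) = -6 + (-7 + (2*R)*(8 + R)) = -6 + (-7 + 2*R*(8 + R)) = -13 + 2*R*(8 + R))
b(z, B) = 5 + z (b(z, B) = z + (-13 + 2*(-9)**2 + 16*(-9)) = z + (-13 + 2*81 - 144) = z + (-13 + 162 - 144) = z + 5 = 5 + z)
b(-100 - 1*42, -1*(-186)) + (-3323 - 1*11546) = (5 + (-100 - 1*42)) + (-3323 - 1*11546) = (5 + (-100 - 42)) + (-3323 - 11546) = (5 - 142) - 14869 = -137 - 14869 = -15006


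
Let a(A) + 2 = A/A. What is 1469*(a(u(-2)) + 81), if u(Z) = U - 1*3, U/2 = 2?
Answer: 117520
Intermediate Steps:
U = 4 (U = 2*2 = 4)
u(Z) = 1 (u(Z) = 4 - 1*3 = 4 - 3 = 1)
a(A) = -1 (a(A) = -2 + A/A = -2 + 1 = -1)
1469*(a(u(-2)) + 81) = 1469*(-1 + 81) = 1469*80 = 117520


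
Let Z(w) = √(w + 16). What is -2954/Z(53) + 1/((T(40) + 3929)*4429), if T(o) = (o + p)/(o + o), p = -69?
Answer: 80/1391994839 - 2954*√69/69 ≈ -355.62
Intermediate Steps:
Z(w) = √(16 + w)
T(o) = (-69 + o)/(2*o) (T(o) = (o - 69)/(o + o) = (-69 + o)/((2*o)) = (-69 + o)*(1/(2*o)) = (-69 + o)/(2*o))
-2954/Z(53) + 1/((T(40) + 3929)*4429) = -2954/√(16 + 53) + 1/(((½)*(-69 + 40)/40 + 3929)*4429) = -2954*√69/69 + (1/4429)/((½)*(1/40)*(-29) + 3929) = -2954*√69/69 + (1/4429)/(-29/80 + 3929) = -2954*√69/69 + (1/4429)/(314291/80) = -2954*√69/69 + (80/314291)*(1/4429) = -2954*√69/69 + 80/1391994839 = 80/1391994839 - 2954*√69/69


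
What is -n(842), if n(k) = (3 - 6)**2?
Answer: -9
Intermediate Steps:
n(k) = 9 (n(k) = (-3)**2 = 9)
-n(842) = -1*9 = -9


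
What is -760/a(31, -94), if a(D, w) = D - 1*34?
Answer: 760/3 ≈ 253.33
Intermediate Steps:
a(D, w) = -34 + D (a(D, w) = D - 34 = -34 + D)
-760/a(31, -94) = -760/(-34 + 31) = -760/(-3) = -760*(-⅓) = 760/3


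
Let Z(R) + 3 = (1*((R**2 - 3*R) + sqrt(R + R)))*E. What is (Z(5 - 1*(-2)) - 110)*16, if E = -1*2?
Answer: -2704 - 32*sqrt(14) ≈ -2823.7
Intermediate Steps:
E = -2
Z(R) = -3 - 2*R**2 + 6*R - 2*sqrt(2)*sqrt(R) (Z(R) = -3 + (1*((R**2 - 3*R) + sqrt(R + R)))*(-2) = -3 + (1*((R**2 - 3*R) + sqrt(2*R)))*(-2) = -3 + (1*((R**2 - 3*R) + sqrt(2)*sqrt(R)))*(-2) = -3 + (1*(R**2 - 3*R + sqrt(2)*sqrt(R)))*(-2) = -3 + (R**2 - 3*R + sqrt(2)*sqrt(R))*(-2) = -3 + (-2*R**2 + 6*R - 2*sqrt(2)*sqrt(R)) = -3 - 2*R**2 + 6*R - 2*sqrt(2)*sqrt(R))
(Z(5 - 1*(-2)) - 110)*16 = ((-3 - 2*(5 - 1*(-2))**2 + 6*(5 - 1*(-2)) - 2*sqrt(2)*sqrt(5 - 1*(-2))) - 110)*16 = ((-3 - 2*(5 + 2)**2 + 6*(5 + 2) - 2*sqrt(2)*sqrt(5 + 2)) - 110)*16 = ((-3 - 2*7**2 + 6*7 - 2*sqrt(2)*sqrt(7)) - 110)*16 = ((-3 - 2*49 + 42 - 2*sqrt(14)) - 110)*16 = ((-3 - 98 + 42 - 2*sqrt(14)) - 110)*16 = ((-59 - 2*sqrt(14)) - 110)*16 = (-169 - 2*sqrt(14))*16 = -2704 - 32*sqrt(14)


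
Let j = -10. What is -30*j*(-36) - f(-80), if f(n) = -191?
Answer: -10609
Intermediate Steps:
-30*j*(-36) - f(-80) = -30*(-10)*(-36) - 1*(-191) = 300*(-36) + 191 = -10800 + 191 = -10609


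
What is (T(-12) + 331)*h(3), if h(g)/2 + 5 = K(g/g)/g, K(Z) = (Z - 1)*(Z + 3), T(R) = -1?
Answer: -3300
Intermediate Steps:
K(Z) = (-1 + Z)*(3 + Z)
h(g) = -10 (h(g) = -10 + 2*((-3 + (g/g)**2 + 2*(g/g))/g) = -10 + 2*((-3 + 1**2 + 2*1)/g) = -10 + 2*((-3 + 1 + 2)/g) = -10 + 2*(0/g) = -10 + 2*0 = -10 + 0 = -10)
(T(-12) + 331)*h(3) = (-1 + 331)*(-10) = 330*(-10) = -3300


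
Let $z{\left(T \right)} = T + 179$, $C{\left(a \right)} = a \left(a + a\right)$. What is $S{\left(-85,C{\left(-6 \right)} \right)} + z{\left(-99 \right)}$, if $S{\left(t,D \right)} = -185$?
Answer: $-105$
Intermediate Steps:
$C{\left(a \right)} = 2 a^{2}$ ($C{\left(a \right)} = a 2 a = 2 a^{2}$)
$z{\left(T \right)} = 179 + T$
$S{\left(-85,C{\left(-6 \right)} \right)} + z{\left(-99 \right)} = -185 + \left(179 - 99\right) = -185 + 80 = -105$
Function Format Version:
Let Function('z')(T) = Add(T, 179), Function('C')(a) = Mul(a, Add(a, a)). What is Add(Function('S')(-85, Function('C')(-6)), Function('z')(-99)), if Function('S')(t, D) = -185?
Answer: -105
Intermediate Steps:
Function('C')(a) = Mul(2, Pow(a, 2)) (Function('C')(a) = Mul(a, Mul(2, a)) = Mul(2, Pow(a, 2)))
Function('z')(T) = Add(179, T)
Add(Function('S')(-85, Function('C')(-6)), Function('z')(-99)) = Add(-185, Add(179, -99)) = Add(-185, 80) = -105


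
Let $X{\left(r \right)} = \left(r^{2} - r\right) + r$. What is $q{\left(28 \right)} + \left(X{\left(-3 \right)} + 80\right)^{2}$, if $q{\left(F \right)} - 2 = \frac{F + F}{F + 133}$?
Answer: $\frac{182237}{23} \approx 7923.3$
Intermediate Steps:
$X{\left(r \right)} = r^{2}$
$q{\left(F \right)} = 2 + \frac{2 F}{133 + F}$ ($q{\left(F \right)} = 2 + \frac{F + F}{F + 133} = 2 + \frac{2 F}{133 + F}$)
$q{\left(28 \right)} + \left(X{\left(-3 \right)} + 80\right)^{2} = \frac{2 \left(133 + 2 \cdot 28\right)}{133 + 28} + \left(\left(-3\right)^{2} + 80\right)^{2} = \frac{2 \left(133 + 56\right)}{161} + \left(9 + 80\right)^{2} = 2 \cdot \frac{1}{161} \cdot 189 + 89^{2} = \frac{54}{23} + 7921 = \frac{182237}{23}$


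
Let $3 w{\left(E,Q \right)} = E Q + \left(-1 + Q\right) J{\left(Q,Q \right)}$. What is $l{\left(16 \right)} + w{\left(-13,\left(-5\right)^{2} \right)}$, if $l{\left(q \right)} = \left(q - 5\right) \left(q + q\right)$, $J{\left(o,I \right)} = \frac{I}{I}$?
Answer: $\frac{755}{3} \approx 251.67$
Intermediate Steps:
$J{\left(o,I \right)} = 1$
$l{\left(q \right)} = 2 q \left(-5 + q\right)$ ($l{\left(q \right)} = \left(-5 + q\right) 2 q = 2 q \left(-5 + q\right)$)
$w{\left(E,Q \right)} = - \frac{1}{3} + \frac{Q}{3} + \frac{E Q}{3}$ ($w{\left(E,Q \right)} = \frac{E Q + \left(-1 + Q\right) 1}{3} = \frac{E Q + \left(-1 + Q\right)}{3} = \frac{-1 + Q + E Q}{3} = - \frac{1}{3} + \frac{Q}{3} + \frac{E Q}{3}$)
$l{\left(16 \right)} + w{\left(-13,\left(-5\right)^{2} \right)} = 2 \cdot 16 \left(-5 + 16\right) + \left(- \frac{1}{3} + \frac{\left(-5\right)^{2}}{3} + \frac{1}{3} \left(-13\right) \left(-5\right)^{2}\right) = 2 \cdot 16 \cdot 11 + \left(- \frac{1}{3} + \frac{1}{3} \cdot 25 + \frac{1}{3} \left(-13\right) 25\right) = 352 - \frac{301}{3} = \frac{755}{3}$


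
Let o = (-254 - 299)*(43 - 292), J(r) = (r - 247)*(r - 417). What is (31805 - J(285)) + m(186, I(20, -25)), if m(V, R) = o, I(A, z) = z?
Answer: 174518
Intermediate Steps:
J(r) = (-417 + r)*(-247 + r) (J(r) = (-247 + r)*(-417 + r) = (-417 + r)*(-247 + r))
o = 137697 (o = -553*(-249) = 137697)
m(V, R) = 137697
(31805 - J(285)) + m(186, I(20, -25)) = (31805 - (102999 + 285² - 664*285)) + 137697 = (31805 - (102999 + 81225 - 189240)) + 137697 = (31805 - 1*(-5016)) + 137697 = (31805 + 5016) + 137697 = 36821 + 137697 = 174518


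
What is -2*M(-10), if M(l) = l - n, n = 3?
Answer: 26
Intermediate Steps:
M(l) = -3 + l (M(l) = l - 1*3 = l - 3 = -3 + l)
-2*M(-10) = -2*(-3 - 10) = -2*(-13) = 26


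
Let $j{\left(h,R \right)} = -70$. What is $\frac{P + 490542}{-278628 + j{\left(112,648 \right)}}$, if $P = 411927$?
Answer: $- \frac{902469}{278698} \approx -3.2382$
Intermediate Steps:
$\frac{P + 490542}{-278628 + j{\left(112,648 \right)}} = \frac{411927 + 490542}{-278628 - 70} = \frac{902469}{-278698} = 902469 \left(- \frac{1}{278698}\right) = - \frac{902469}{278698}$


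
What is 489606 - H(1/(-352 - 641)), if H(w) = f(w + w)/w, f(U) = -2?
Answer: 487620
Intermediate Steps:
H(w) = -2/w
489606 - H(1/(-352 - 641)) = 489606 - (-2)/(1/(-352 - 641)) = 489606 - (-2)/(1/(-993)) = 489606 - (-2)/(-1/993) = 489606 - (-2)*(-993) = 489606 - 1*1986 = 489606 - 1986 = 487620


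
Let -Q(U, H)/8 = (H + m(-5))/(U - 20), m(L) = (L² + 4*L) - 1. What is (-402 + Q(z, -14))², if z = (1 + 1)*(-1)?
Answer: 19909444/121 ≈ 1.6454e+5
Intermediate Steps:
m(L) = -1 + L² + 4*L
z = -2 (z = 2*(-1) = -2)
Q(U, H) = -8*(4 + H)/(-20 + U) (Q(U, H) = -8*(H + (-1 + (-5)² + 4*(-5)))/(U - 20) = -8*(H + (-1 + 25 - 20))/(-20 + U) = -8*(H + 4)/(-20 + U) = -8*(4 + H)/(-20 + U))
(-402 + Q(z, -14))² = (-402 + 8*(-4 - 1*(-14))/(-20 - 2))² = (-402 + 8*(-4 + 14)/(-22))² = (-402 + 8*(-1/22)*10)² = (-402 - 40/11)² = (-4462/11)² = 19909444/121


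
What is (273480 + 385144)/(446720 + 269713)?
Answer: 658624/716433 ≈ 0.91931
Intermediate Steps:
(273480 + 385144)/(446720 + 269713) = 658624/716433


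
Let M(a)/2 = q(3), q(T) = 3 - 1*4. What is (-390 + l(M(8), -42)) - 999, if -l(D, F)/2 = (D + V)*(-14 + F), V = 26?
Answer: 1299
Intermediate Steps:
q(T) = -1 (q(T) = 3 - 4 = -1)
M(a) = -2 (M(a) = 2*(-1) = -2)
l(D, F) = -2*(-14 + F)*(26 + D) (l(D, F) = -2*(D + 26)*(-14 + F) = -2*(26 + D)*(-14 + F) = -2*(-14 + F)*(26 + D))
(-390 + l(M(8), -42)) - 999 = (-390 + (728 - 52*(-42) + 28*(-2) - 2*(-2)*(-42))) - 999 = (-390 + (728 + 2184 - 56 - 168)) - 999 = (-390 + 2688) - 999 = 2298 - 999 = 1299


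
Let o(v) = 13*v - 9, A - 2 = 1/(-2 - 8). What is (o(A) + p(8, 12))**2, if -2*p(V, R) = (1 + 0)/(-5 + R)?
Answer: 299209/1225 ≈ 244.25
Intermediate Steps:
p(V, R) = -1/(2*(-5 + R)) (p(V, R) = -(1 + 0)/(2*(-5 + R)) = -1/(2*(-5 + R)))
A = 19/10 (A = 2 + 1/(-2 - 8) = 2 + 1/(-10) = 2 - 1/10 = 19/10 ≈ 1.9000)
o(v) = -9 + 13*v
(o(A) + p(8, 12))**2 = ((-9 + 13*(19/10)) - 1/(-10 + 2*12))**2 = ((-9 + 247/10) - 1/(-10 + 24))**2 = (157/10 - 1/14)**2 = (547/35)**2 = 299209/1225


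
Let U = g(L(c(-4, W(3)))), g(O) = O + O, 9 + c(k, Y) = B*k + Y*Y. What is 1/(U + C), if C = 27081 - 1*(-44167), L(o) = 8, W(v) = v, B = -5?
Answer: 1/71264 ≈ 1.4032e-5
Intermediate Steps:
c(k, Y) = -9 + Y² - 5*k (c(k, Y) = -9 + (-5*k + Y*Y) = -9 + (-5*k + Y²) = -9 + (Y² - 5*k) = -9 + Y² - 5*k)
g(O) = 2*O
C = 71248 (C = 27081 + 44167 = 71248)
U = 16 (U = 2*8 = 16)
1/(U + C) = 1/(16 + 71248) = 1/71264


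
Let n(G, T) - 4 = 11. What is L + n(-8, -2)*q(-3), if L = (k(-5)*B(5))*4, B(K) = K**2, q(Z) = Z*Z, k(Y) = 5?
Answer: 635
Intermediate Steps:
n(G, T) = 15 (n(G, T) = 4 + 11 = 15)
q(Z) = Z**2
L = 500 (L = (5*5**2)*4 = (5*25)*4 = 125*4 = 500)
L + n(-8, -2)*q(-3) = 500 + 15*(-3)**2 = 500 + 15*9 = 500 + 135 = 635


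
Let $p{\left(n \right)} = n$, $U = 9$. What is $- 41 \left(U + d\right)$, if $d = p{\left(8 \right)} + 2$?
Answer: $-779$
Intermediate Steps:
$d = 10$ ($d = 8 + 2 = 10$)
$- 41 \left(U + d\right) = - 41 \left(9 + 10\right) = \left(-41\right) 19 = -779$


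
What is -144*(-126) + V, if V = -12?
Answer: 18132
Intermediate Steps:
-144*(-126) + V = -144*(-126) - 12 = 18144 - 12 = 18132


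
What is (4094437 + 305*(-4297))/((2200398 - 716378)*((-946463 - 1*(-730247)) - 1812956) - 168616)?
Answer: -695963/752833000014 ≈ -9.2446e-7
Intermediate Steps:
(4094437 + 305*(-4297))/((2200398 - 716378)*((-946463 - 1*(-730247)) - 1812956) - 168616) = (4094437 - 1310585)/(1484020*((-946463 + 730247) - 1812956) - 168616) = 2783852/(1484020*(-216216 - 1812956) - 168616) = 2783852/(1484020*(-2029172) - 168616) = 2783852/(-3011331831440 - 168616) = 2783852/(-3011332000056) = 2783852*(-1/3011332000056) = -695963/752833000014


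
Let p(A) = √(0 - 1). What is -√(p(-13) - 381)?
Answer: -√(-381 + I) ≈ -0.025616 - 19.519*I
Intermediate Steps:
p(A) = I (p(A) = √(-1) = I)
-√(p(-13) - 381) = -√(I - 381) = -√(-381 + I)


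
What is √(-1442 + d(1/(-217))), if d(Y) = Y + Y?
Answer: 2*I*√16975693/217 ≈ 37.974*I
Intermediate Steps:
d(Y) = 2*Y
√(-1442 + d(1/(-217))) = √(-1442 + 2/(-217)) = √(-1442 + 2*(-1/217)) = √(-1442 - 2/217) = √(-312916/217) = 2*I*√16975693/217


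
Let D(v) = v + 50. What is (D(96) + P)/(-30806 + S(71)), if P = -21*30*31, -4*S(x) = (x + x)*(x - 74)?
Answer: 38768/61399 ≈ 0.63141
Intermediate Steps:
S(x) = -x*(-74 + x)/2 (S(x) = -(x + x)*(x - 74)/4 = -2*x*(-74 + x)/4 = -x*(-74 + x)/2)
D(v) = 50 + v
P = -19530 (P = -630*31 = -19530)
(D(96) + P)/(-30806 + S(71)) = ((50 + 96) - 19530)/(-30806 + (1/2)*71*(74 - 1*71)) = (146 - 19530)/(-30806 + (1/2)*71*(74 - 71)) = -19384/(-30806 + (1/2)*71*3) = -19384/(-30806 + 213/2) = -19384/(-61399/2) = -19384*(-2/61399) = 38768/61399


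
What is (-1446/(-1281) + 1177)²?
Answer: 253070369721/182329 ≈ 1.3880e+6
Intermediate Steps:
(-1446/(-1281) + 1177)² = (-1446*(-1/1281) + 1177)² = (482/427 + 1177)² = (503061/427)² = 253070369721/182329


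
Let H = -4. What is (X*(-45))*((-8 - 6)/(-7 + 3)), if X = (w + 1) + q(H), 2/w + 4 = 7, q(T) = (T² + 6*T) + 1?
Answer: 840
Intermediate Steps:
q(T) = 1 + T² + 6*T
w = ⅔ (w = 2/(-4 + 7) = 2/3 = 2*(⅓) = ⅔ ≈ 0.66667)
X = -16/3 (X = (⅔ + 1) + (1 + (-4)² + 6*(-4)) = 5/3 + (1 + 16 - 24) = 5/3 - 7 = -16/3 ≈ -5.3333)
(X*(-45))*((-8 - 6)/(-7 + 3)) = (-16/3*(-45))*((-8 - 6)/(-7 + 3)) = 240*(-14/(-4)) = 240*(-14*(-¼)) = 240*(7/2) = 840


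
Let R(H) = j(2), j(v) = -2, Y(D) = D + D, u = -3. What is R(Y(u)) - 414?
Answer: -416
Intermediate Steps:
Y(D) = 2*D
R(H) = -2
R(Y(u)) - 414 = -2 - 414 = -416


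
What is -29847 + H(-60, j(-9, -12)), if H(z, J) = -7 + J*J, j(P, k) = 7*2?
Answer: -29658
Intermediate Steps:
j(P, k) = 14
H(z, J) = -7 + J²
-29847 + H(-60, j(-9, -12)) = -29847 + (-7 + 14²) = -29847 + (-7 + 196) = -29847 + 189 = -29658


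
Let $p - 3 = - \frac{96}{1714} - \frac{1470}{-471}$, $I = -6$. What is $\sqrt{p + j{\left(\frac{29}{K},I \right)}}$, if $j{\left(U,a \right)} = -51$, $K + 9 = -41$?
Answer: $\frac{i \sqrt{813477602942}}{134549} \approx 6.7034 i$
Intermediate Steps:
$K = -50$ ($K = -9 - 41 = -50$)
$p = \frac{816041}{134549}$ ($p = 3 - \left(- \frac{490}{157} + \frac{48}{857}\right) = 3 - - \frac{412394}{134549} = 3 + \left(- \frac{48}{857} + \frac{490}{157}\right) = 3 + \frac{412394}{134549} = \frac{816041}{134549} \approx 6.065$)
$\sqrt{p + j{\left(\frac{29}{K},I \right)}} = \sqrt{\frac{816041}{134549} - 51} = \sqrt{- \frac{6045958}{134549}} = \frac{i \sqrt{813477602942}}{134549}$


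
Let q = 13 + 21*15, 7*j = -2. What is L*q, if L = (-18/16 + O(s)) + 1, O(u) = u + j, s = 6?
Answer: 12833/7 ≈ 1833.3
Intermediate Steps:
j = -2/7 (j = (⅐)*(-2) = -2/7 ≈ -0.28571)
O(u) = -2/7 + u (O(u) = u - 2/7 = -2/7 + u)
q = 328 (q = 13 + 315 = 328)
L = 313/56 (L = (-18/16 + (-2/7 + 6)) + 1 = (-18*1/16 + 40/7) + 1 = (-9/8 + 40/7) + 1 = 257/56 + 1 = 313/56 ≈ 5.5893)
L*q = (313/56)*328 = 12833/7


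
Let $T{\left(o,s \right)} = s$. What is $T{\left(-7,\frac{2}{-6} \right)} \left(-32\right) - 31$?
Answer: $- \frac{61}{3} \approx -20.333$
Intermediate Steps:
$T{\left(-7,\frac{2}{-6} \right)} \left(-32\right) - 31 = \frac{2}{-6} \left(-32\right) - 31 = 2 \left(- \frac{1}{6}\right) \left(-32\right) - 31 = \left(- \frac{1}{3}\right) \left(-32\right) - 31 = \frac{32}{3} - 31 = - \frac{61}{3}$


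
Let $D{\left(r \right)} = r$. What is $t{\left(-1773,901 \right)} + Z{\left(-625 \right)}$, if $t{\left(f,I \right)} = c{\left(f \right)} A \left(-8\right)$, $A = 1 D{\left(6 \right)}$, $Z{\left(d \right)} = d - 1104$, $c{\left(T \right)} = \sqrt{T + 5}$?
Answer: $-1729 - 96 i \sqrt{442} \approx -1729.0 - 2018.3 i$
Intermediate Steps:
$c{\left(T \right)} = \sqrt{5 + T}$
$Z{\left(d \right)} = -1104 + d$
$A = 6$ ($A = 1 \cdot 6 = 6$)
$t{\left(f,I \right)} = - 48 \sqrt{5 + f}$ ($t{\left(f,I \right)} = \sqrt{5 + f} 6 \left(-8\right) = 6 \sqrt{5 + f} \left(-8\right) = - 48 \sqrt{5 + f}$)
$t{\left(-1773,901 \right)} + Z{\left(-625 \right)} = - 48 \sqrt{5 - 1773} - 1729 = - 48 \sqrt{-1768} - 1729 = - 48 \cdot 2 i \sqrt{442} - 1729 = - 96 i \sqrt{442} - 1729 = -1729 - 96 i \sqrt{442}$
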